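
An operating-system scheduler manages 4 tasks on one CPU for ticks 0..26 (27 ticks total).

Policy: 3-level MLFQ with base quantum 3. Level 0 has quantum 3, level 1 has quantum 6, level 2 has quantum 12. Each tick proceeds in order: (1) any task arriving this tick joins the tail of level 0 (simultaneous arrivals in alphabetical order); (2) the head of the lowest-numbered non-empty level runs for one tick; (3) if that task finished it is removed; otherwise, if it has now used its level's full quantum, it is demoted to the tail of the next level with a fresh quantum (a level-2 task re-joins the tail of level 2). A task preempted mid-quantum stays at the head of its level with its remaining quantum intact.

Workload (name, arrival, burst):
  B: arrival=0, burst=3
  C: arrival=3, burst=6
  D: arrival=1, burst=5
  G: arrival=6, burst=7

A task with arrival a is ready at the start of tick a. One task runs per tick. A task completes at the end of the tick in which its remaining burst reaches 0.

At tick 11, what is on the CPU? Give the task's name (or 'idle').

running at tick 11 = G

t=0: L0/L1/L2 = B/-/- → run B
t=1: L0/L1/L2 = BD/-/- → run B
t=2: L0/L1/L2 = BD/-/- → run B
t=3: L0/L1/L2 = DC/-/- → run D
t=4: L0/L1/L2 = DC/-/- → run D
t=5: L0/L1/L2 = DC/-/- → run D
t=6: L0/L1/L2 = CG/D/- → run C
t=7: L0/L1/L2 = CG/D/- → run C
t=8: L0/L1/L2 = CG/D/- → run C
t=9: L0/L1/L2 = G/DC/- → run G
t=10: L0/L1/L2 = G/DC/- → run G
t=11: L0/L1/L2 = G/DC/- → run G
t=12: L0/L1/L2 = -/DCG/- → run D
t=13: L0/L1/L2 = -/DCG/- → run D
t=14: L0/L1/L2 = -/CG/- → run C
t=15: L0/L1/L2 = -/CG/- → run C
t=16: L0/L1/L2 = -/CG/- → run C
t=17: L0/L1/L2 = -/G/- → run G
t=18: L0/L1/L2 = -/G/- → run G
t=19: L0/L1/L2 = -/G/- → run G
t=20: L0/L1/L2 = -/G/- → run G
t=21: (idle)
t=22: (idle)
t=23: (idle)
t=24: (idle)
t=25: (idle)
t=26: (idle)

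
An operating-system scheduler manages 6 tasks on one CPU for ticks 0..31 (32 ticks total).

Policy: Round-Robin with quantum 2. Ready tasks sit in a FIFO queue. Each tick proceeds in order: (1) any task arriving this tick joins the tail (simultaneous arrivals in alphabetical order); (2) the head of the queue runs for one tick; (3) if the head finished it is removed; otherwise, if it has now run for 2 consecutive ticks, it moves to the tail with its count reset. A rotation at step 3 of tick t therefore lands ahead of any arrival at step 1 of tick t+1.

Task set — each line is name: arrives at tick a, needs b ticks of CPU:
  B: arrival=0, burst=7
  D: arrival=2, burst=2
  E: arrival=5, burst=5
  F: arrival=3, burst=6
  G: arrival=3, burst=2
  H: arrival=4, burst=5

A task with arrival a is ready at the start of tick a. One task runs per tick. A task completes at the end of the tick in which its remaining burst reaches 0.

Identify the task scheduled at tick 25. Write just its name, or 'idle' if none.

running at tick 25 = H

t=0: queue=[B] q_used=0 → run B
t=1: queue=[B] q_used=1 → run B
t=2: queue=[B,D] q_used=0 → run B
t=3: queue=[B,D,F,G] q_used=1 → run B
t=4: queue=[D,F,G,B,H] q_used=0 → run D
t=5: queue=[D,F,G,B,H,E] q_used=1 → run D
t=6: queue=[F,G,B,H,E] q_used=0 → run F
t=7: queue=[F,G,B,H,E] q_used=1 → run F
t=8: queue=[G,B,H,E,F] q_used=0 → run G
t=9: queue=[G,B,H,E,F] q_used=1 → run G
t=10: queue=[B,H,E,F] q_used=0 → run B
t=11: queue=[B,H,E,F] q_used=1 → run B
t=12: queue=[H,E,F,B] q_used=0 → run H
t=13: queue=[H,E,F,B] q_used=1 → run H
t=14: queue=[E,F,B,H] q_used=0 → run E
t=15: queue=[E,F,B,H] q_used=1 → run E
t=16: queue=[F,B,H,E] q_used=0 → run F
t=17: queue=[F,B,H,E] q_used=1 → run F
t=18: queue=[B,H,E,F] q_used=0 → run B
t=19: queue=[H,E,F] q_used=0 → run H
t=20: queue=[H,E,F] q_used=1 → run H
t=21: queue=[E,F,H] q_used=0 → run E
t=22: queue=[E,F,H] q_used=1 → run E
t=23: queue=[F,H,E] q_used=0 → run F
t=24: queue=[F,H,E] q_used=1 → run F
t=25: queue=[H,E] q_used=0 → run H
t=26: queue=[E] q_used=0 → run E
t=27: (idle)
t=28: (idle)
t=29: (idle)
t=30: (idle)
t=31: (idle)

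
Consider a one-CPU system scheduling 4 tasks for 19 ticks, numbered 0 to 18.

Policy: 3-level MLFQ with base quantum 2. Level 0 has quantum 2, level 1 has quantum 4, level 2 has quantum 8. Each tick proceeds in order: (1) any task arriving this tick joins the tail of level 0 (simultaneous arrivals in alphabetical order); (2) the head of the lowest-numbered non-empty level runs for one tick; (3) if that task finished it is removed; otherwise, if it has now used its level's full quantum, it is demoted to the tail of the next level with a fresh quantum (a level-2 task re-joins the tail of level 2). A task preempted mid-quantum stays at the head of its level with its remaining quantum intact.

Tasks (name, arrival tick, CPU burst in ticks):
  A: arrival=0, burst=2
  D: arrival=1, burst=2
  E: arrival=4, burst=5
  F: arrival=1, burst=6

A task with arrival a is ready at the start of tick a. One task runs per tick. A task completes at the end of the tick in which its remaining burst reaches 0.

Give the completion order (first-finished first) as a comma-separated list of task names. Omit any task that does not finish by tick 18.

completion order = A, D, F, E

t=0: L0/L1/L2 = A/-/- → run A
t=1: L0/L1/L2 = ADF/-/- → run A
t=2: L0/L1/L2 = DF/-/- → run D
t=3: L0/L1/L2 = DF/-/- → run D
t=4: L0/L1/L2 = FE/-/- → run F
t=5: L0/L1/L2 = FE/-/- → run F
t=6: L0/L1/L2 = E/F/- → run E
t=7: L0/L1/L2 = E/F/- → run E
t=8: L0/L1/L2 = -/FE/- → run F
t=9: L0/L1/L2 = -/FE/- → run F
t=10: L0/L1/L2 = -/FE/- → run F
t=11: L0/L1/L2 = -/FE/- → run F
t=12: L0/L1/L2 = -/E/- → run E
t=13: L0/L1/L2 = -/E/- → run E
t=14: L0/L1/L2 = -/E/- → run E
t=15: (idle)
t=16: (idle)
t=17: (idle)
t=18: (idle)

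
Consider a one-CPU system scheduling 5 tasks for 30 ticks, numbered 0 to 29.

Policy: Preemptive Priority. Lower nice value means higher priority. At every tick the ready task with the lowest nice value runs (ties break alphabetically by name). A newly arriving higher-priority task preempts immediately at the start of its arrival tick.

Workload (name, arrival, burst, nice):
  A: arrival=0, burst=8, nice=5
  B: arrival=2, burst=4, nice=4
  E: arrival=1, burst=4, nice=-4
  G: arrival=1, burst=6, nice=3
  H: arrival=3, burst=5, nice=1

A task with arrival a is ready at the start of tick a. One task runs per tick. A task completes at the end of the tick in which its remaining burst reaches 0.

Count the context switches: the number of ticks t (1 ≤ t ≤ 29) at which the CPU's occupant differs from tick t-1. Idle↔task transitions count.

context switches = 6

t=0: ready={A} → run A
t=1: ready={A,E,G} → run E
t=2: ready={A,B,E,G} → run E
t=3: ready={A,B,E,G,H} → run E
t=4: ready={A,B,E,G,H} → run E
t=5: ready={A,B,G,H} → run H
t=6: ready={A,B,G,H} → run H
t=7: ready={A,B,G,H} → run H
t=8: ready={A,B,G,H} → run H
t=9: ready={A,B,G,H} → run H
t=10: ready={A,B,G} → run G
t=11: ready={A,B,G} → run G
t=12: ready={A,B,G} → run G
t=13: ready={A,B,G} → run G
t=14: ready={A,B,G} → run G
t=15: ready={A,B,G} → run G
t=16: ready={A,B} → run B
t=17: ready={A,B} → run B
t=18: ready={A,B} → run B
t=19: ready={A,B} → run B
t=20: ready={A} → run A
t=21: ready={A} → run A
t=22: ready={A} → run A
t=23: ready={A} → run A
t=24: ready={A} → run A
t=25: ready={A} → run A
t=26: ready={A} → run A
t=27: (idle)
t=28: (idle)
t=29: (idle)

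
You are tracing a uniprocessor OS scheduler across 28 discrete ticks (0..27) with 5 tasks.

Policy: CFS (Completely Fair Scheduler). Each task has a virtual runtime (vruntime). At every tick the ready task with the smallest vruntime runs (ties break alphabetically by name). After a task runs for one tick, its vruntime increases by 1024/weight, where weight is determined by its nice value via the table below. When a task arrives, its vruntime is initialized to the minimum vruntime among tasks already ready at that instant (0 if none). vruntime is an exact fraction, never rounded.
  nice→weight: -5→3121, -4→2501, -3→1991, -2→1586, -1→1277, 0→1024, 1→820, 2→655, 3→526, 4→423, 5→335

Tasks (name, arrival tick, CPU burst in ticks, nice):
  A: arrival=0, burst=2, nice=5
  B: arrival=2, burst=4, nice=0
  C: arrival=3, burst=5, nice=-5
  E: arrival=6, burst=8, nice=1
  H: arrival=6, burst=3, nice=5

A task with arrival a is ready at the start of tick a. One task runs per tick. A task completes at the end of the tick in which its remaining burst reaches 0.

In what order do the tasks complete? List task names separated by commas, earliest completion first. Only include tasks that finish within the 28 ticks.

completion order = A, C, B, H, E

t=0: vr[A=0] → run A
t=1: vr[A=1024/335] → run A
t=2: vr[B=0] → run B
t=3: vr[B=1 C=1] → run B
t=4: vr[B=2 C=1] → run C
t=5: vr[B=2 C=4145/3121] → run C
t=6: vr[B=2 C=5169/3121 E=5169/3121 H=5169/3121] → run C
t=7: vr[B=2 C=6193/3121 E=5169/3121 H=5169/3121] → run E
t=8: vr[B=2 C=6193/3121 E=1858621/639805 H=5169/3121] → run H
t=9: vr[B=2 C=6193/3121 E=1858621/639805 H=4927519/1045535] → run C
t=10: vr[B=2 C=7217/3121 E=1858621/639805 H=4927519/1045535] → run B
t=11: vr[B=3 C=7217/3121 E=1858621/639805 H=4927519/1045535] → run C
t=12: vr[B=3 E=1858621/639805 H=4927519/1045535] → run E
t=13: vr[B=3 E=2657597/639805 H=4927519/1045535] → run B
t=14: vr[E=2657597/639805 H=4927519/1045535] → run E
t=15: vr[E=3456573/639805 H=4927519/1045535] → run H
t=16: vr[E=3456573/639805 H=8123423/1045535] → run E
t=17: vr[E=4255549/639805 H=8123423/1045535] → run E
t=18: vr[E=1010905/127961 H=8123423/1045535] → run H
t=19: vr[E=1010905/127961] → run E
t=20: vr[E=5853501/639805] → run E
t=21: vr[E=6652477/639805] → run E
t=22: (idle)
t=23: (idle)
t=24: (idle)
t=25: (idle)
t=26: (idle)
t=27: (idle)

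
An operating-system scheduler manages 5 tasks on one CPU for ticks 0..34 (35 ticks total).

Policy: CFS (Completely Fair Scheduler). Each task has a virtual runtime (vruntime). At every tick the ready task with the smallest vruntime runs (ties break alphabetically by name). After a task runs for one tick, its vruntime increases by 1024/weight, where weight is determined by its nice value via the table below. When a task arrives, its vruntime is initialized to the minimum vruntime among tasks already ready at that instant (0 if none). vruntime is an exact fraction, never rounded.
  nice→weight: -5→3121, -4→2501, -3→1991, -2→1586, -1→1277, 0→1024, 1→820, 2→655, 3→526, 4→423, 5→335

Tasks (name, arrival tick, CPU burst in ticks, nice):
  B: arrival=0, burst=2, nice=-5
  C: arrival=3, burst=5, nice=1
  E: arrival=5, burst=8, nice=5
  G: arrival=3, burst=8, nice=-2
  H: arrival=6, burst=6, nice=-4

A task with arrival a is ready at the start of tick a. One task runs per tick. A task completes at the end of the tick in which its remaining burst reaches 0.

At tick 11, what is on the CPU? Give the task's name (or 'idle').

t=0: vr[B=0] → run B
t=1: vr[B=1024/3121] → run B
t=2: (idle)
t=3: vr[C=0 G=0] → run C
t=4: vr[C=256/205 G=0] → run G
t=5: vr[C=256/205 E=512/793 G=512/793] → run E
t=6: vr[C=256/205 E=983552/265655 G=512/793 H=512/793] → run G
t=7: vr[C=256/205 E=983552/265655 G=1024/793 H=512/793] → run H
t=8: vr[C=256/205 E=983552/265655 G=1024/793 H=34304/32513] → run H
t=9: vr[C=256/205 E=983552/265655 G=1024/793 H=47616/32513] → run C
t=10: vr[C=512/205 E=983552/265655 G=1024/793 H=47616/32513] → run G
t=11: vr[C=512/205 E=983552/265655 G=1536/793 H=47616/32513] → run H
t=12: vr[C=512/205 E=983552/265655 G=1536/793 H=60928/32513] → run H
t=13: vr[C=512/205 E=983552/265655 G=1536/793 H=74240/32513] → run G
t=14: vr[C=512/205 E=983552/265655 G=2048/793 H=74240/32513] → run H
t=15: vr[C=512/205 E=983552/265655 G=2048/793 H=87552/32513] → run C
t=16: vr[C=768/205 E=983552/265655 G=2048/793 H=87552/32513] → run G
t=17: vr[C=768/205 E=983552/265655 G=2560/793 H=87552/32513] → run H
t=18: vr[C=768/205 E=983552/265655 G=2560/793] → run G
t=19: vr[C=768/205 E=983552/265655 G=3072/793] → run E
t=20: vr[C=768/205 E=1795584/265655 G=3072/793] → run C
t=21: vr[C=1024/205 E=1795584/265655 G=3072/793] → run G
t=22: vr[C=1024/205 E=1795584/265655 G=3584/793] → run G
t=23: vr[C=1024/205 E=1795584/265655] → run C
t=24: vr[E=1795584/265655] → run E
t=25: vr[E=2607616/265655] → run E
t=26: vr[E=3419648/265655] → run E
t=27: vr[E=846336/53131] → run E
t=28: vr[E=5043712/265655] → run E
t=29: vr[E=5855744/265655] → run E
t=30: (idle)
t=31: (idle)
t=32: (idle)
t=33: (idle)
t=34: (idle)

running at tick 11 = H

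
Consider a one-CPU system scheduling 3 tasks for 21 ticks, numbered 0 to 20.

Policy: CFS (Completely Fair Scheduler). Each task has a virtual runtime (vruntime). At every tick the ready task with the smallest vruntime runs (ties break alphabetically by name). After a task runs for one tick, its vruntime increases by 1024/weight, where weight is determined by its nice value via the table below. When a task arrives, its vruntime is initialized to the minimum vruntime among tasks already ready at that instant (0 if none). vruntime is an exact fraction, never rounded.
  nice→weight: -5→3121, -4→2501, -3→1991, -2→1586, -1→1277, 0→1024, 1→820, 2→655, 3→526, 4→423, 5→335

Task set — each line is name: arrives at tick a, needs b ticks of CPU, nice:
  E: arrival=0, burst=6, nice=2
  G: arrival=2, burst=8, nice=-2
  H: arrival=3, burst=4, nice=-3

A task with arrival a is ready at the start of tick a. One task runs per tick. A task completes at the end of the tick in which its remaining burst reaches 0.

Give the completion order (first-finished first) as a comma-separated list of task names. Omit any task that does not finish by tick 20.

completion order = H, G, E

t=0: vr[E=0] → run E
t=1: vr[E=1024/655] → run E
t=2: vr[E=2048/655 G=2048/655] → run E
t=3: vr[E=3072/655 G=2048/655 H=2048/655] → run G
t=4: vr[E=3072/655 G=1959424/519415 H=2048/655] → run H
t=5: vr[E=3072/655 G=1959424/519415 H=4748288/1304105] → run H
t=6: vr[E=3072/655 G=1959424/519415 H=5419008/1304105] → run G
t=7: vr[E=3072/655 G=2294784/519415 H=5419008/1304105] → run H
t=8: vr[E=3072/655 G=2294784/519415 H=6089728/1304105] → run G
t=9: vr[E=3072/655 G=2630144/519415 H=6089728/1304105] → run H
t=10: vr[E=3072/655 G=2630144/519415] → run E
t=11: vr[E=4096/655 G=2630144/519415] → run G
t=12: vr[E=4096/655 G=2965504/519415] → run G
t=13: vr[E=4096/655 G=3300864/519415] → run E
t=14: vr[E=1024/131 G=3300864/519415] → run G
t=15: vr[E=1024/131 G=3636224/519415] → run G
t=16: vr[E=1024/131 G=3971584/519415] → run G
t=17: vr[E=1024/131] → run E
t=18: (idle)
t=19: (idle)
t=20: (idle)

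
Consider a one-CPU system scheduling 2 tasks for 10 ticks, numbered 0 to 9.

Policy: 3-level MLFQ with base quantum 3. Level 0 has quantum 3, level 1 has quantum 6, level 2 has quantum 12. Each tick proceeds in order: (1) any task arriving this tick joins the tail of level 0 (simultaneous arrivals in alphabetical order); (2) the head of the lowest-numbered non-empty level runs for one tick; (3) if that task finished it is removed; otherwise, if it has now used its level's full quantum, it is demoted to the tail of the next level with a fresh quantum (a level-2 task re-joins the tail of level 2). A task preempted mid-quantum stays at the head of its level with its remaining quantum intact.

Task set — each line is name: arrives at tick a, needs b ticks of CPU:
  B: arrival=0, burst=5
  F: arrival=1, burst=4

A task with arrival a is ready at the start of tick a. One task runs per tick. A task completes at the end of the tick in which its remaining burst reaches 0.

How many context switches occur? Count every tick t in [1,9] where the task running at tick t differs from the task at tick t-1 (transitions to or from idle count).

context switches = 4

t=0: L0/L1/L2 = B/-/- → run B
t=1: L0/L1/L2 = BF/-/- → run B
t=2: L0/L1/L2 = BF/-/- → run B
t=3: L0/L1/L2 = F/B/- → run F
t=4: L0/L1/L2 = F/B/- → run F
t=5: L0/L1/L2 = F/B/- → run F
t=6: L0/L1/L2 = -/BF/- → run B
t=7: L0/L1/L2 = -/BF/- → run B
t=8: L0/L1/L2 = -/F/- → run F
t=9: (idle)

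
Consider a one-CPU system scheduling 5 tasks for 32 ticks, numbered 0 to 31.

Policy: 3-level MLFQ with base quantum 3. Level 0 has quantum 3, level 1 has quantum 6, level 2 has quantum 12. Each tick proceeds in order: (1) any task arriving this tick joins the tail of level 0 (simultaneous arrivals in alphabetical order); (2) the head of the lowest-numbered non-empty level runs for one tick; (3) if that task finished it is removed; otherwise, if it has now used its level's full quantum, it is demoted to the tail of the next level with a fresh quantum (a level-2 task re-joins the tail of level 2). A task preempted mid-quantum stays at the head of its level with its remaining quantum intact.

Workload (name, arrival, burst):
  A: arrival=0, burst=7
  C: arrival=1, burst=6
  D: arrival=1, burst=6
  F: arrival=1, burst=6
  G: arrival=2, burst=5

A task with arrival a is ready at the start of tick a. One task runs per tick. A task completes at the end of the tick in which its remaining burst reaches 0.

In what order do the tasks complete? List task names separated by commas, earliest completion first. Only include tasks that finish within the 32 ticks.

t=0: L0/L1/L2 = A/-/- → run A
t=1: L0/L1/L2 = ACDF/-/- → run A
t=2: L0/L1/L2 = ACDFG/-/- → run A
t=3: L0/L1/L2 = CDFG/A/- → run C
t=4: L0/L1/L2 = CDFG/A/- → run C
t=5: L0/L1/L2 = CDFG/A/- → run C
t=6: L0/L1/L2 = DFG/AC/- → run D
t=7: L0/L1/L2 = DFG/AC/- → run D
t=8: L0/L1/L2 = DFG/AC/- → run D
t=9: L0/L1/L2 = FG/ACD/- → run F
t=10: L0/L1/L2 = FG/ACD/- → run F
t=11: L0/L1/L2 = FG/ACD/- → run F
t=12: L0/L1/L2 = G/ACDF/- → run G
t=13: L0/L1/L2 = G/ACDF/- → run G
t=14: L0/L1/L2 = G/ACDF/- → run G
t=15: L0/L1/L2 = -/ACDFG/- → run A
t=16: L0/L1/L2 = -/ACDFG/- → run A
t=17: L0/L1/L2 = -/ACDFG/- → run A
t=18: L0/L1/L2 = -/ACDFG/- → run A
t=19: L0/L1/L2 = -/CDFG/- → run C
t=20: L0/L1/L2 = -/CDFG/- → run C
t=21: L0/L1/L2 = -/CDFG/- → run C
t=22: L0/L1/L2 = -/DFG/- → run D
t=23: L0/L1/L2 = -/DFG/- → run D
t=24: L0/L1/L2 = -/DFG/- → run D
t=25: L0/L1/L2 = -/FG/- → run F
t=26: L0/L1/L2 = -/FG/- → run F
t=27: L0/L1/L2 = -/FG/- → run F
t=28: L0/L1/L2 = -/G/- → run G
t=29: L0/L1/L2 = -/G/- → run G
t=30: (idle)
t=31: (idle)

completion order = A, C, D, F, G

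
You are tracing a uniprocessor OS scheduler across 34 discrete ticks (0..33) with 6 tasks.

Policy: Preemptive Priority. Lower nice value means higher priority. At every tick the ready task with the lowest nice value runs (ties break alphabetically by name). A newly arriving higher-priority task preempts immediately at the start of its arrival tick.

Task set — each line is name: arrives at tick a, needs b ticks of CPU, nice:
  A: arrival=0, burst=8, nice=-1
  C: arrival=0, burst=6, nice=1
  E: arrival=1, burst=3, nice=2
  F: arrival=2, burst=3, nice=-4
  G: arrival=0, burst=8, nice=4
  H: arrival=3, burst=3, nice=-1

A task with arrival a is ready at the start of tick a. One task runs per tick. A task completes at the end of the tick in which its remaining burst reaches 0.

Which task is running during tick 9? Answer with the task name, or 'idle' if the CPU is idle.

running at tick 9 = A

t=0: ready={A,C,G} → run A
t=1: ready={A,C,E,G} → run A
t=2: ready={A,C,E,F,G} → run F
t=3: ready={A,C,E,F,G,H} → run F
t=4: ready={A,C,E,F,G,H} → run F
t=5: ready={A,C,E,G,H} → run A
t=6: ready={A,C,E,G,H} → run A
t=7: ready={A,C,E,G,H} → run A
t=8: ready={A,C,E,G,H} → run A
t=9: ready={A,C,E,G,H} → run A
t=10: ready={A,C,E,G,H} → run A
t=11: ready={C,E,G,H} → run H
t=12: ready={C,E,G,H} → run H
t=13: ready={C,E,G,H} → run H
t=14: ready={C,E,G} → run C
t=15: ready={C,E,G} → run C
t=16: ready={C,E,G} → run C
t=17: ready={C,E,G} → run C
t=18: ready={C,E,G} → run C
t=19: ready={C,E,G} → run C
t=20: ready={E,G} → run E
t=21: ready={E,G} → run E
t=22: ready={E,G} → run E
t=23: ready={G} → run G
t=24: ready={G} → run G
t=25: ready={G} → run G
t=26: ready={G} → run G
t=27: ready={G} → run G
t=28: ready={G} → run G
t=29: ready={G} → run G
t=30: ready={G} → run G
t=31: (idle)
t=32: (idle)
t=33: (idle)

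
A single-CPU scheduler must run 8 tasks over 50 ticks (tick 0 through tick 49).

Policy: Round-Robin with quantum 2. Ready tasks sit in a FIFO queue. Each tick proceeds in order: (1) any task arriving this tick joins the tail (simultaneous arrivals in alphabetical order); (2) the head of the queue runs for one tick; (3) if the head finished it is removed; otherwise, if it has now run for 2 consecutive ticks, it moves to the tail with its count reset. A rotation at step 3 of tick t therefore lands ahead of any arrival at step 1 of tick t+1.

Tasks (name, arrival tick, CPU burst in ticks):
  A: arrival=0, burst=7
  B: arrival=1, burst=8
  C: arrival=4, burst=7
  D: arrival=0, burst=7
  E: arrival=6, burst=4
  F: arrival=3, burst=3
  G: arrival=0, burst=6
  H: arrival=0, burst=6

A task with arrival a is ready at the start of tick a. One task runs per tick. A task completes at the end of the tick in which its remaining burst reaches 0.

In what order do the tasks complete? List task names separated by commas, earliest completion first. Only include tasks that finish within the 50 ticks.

completion order = F, G, E, H, A, D, B, C

t=0: queue=[A,D,G,H] q_used=0 → run A
t=1: queue=[A,D,G,H,B] q_used=1 → run A
t=2: queue=[D,G,H,B,A] q_used=0 → run D
t=3: queue=[D,G,H,B,A,F] q_used=1 → run D
t=4: queue=[G,H,B,A,F,D,C] q_used=0 → run G
t=5: queue=[G,H,B,A,F,D,C] q_used=1 → run G
t=6: queue=[H,B,A,F,D,C,G,E] q_used=0 → run H
t=7: queue=[H,B,A,F,D,C,G,E] q_used=1 → run H
t=8: queue=[B,A,F,D,C,G,E,H] q_used=0 → run B
t=9: queue=[B,A,F,D,C,G,E,H] q_used=1 → run B
t=10: queue=[A,F,D,C,G,E,H,B] q_used=0 → run A
t=11: queue=[A,F,D,C,G,E,H,B] q_used=1 → run A
t=12: queue=[F,D,C,G,E,H,B,A] q_used=0 → run F
t=13: queue=[F,D,C,G,E,H,B,A] q_used=1 → run F
t=14: queue=[D,C,G,E,H,B,A,F] q_used=0 → run D
t=15: queue=[D,C,G,E,H,B,A,F] q_used=1 → run D
t=16: queue=[C,G,E,H,B,A,F,D] q_used=0 → run C
t=17: queue=[C,G,E,H,B,A,F,D] q_used=1 → run C
t=18: queue=[G,E,H,B,A,F,D,C] q_used=0 → run G
t=19: queue=[G,E,H,B,A,F,D,C] q_used=1 → run G
t=20: queue=[E,H,B,A,F,D,C,G] q_used=0 → run E
t=21: queue=[E,H,B,A,F,D,C,G] q_used=1 → run E
t=22: queue=[H,B,A,F,D,C,G,E] q_used=0 → run H
t=23: queue=[H,B,A,F,D,C,G,E] q_used=1 → run H
t=24: queue=[B,A,F,D,C,G,E,H] q_used=0 → run B
t=25: queue=[B,A,F,D,C,G,E,H] q_used=1 → run B
t=26: queue=[A,F,D,C,G,E,H,B] q_used=0 → run A
t=27: queue=[A,F,D,C,G,E,H,B] q_used=1 → run A
t=28: queue=[F,D,C,G,E,H,B,A] q_used=0 → run F
t=29: queue=[D,C,G,E,H,B,A] q_used=0 → run D
t=30: queue=[D,C,G,E,H,B,A] q_used=1 → run D
t=31: queue=[C,G,E,H,B,A,D] q_used=0 → run C
t=32: queue=[C,G,E,H,B,A,D] q_used=1 → run C
t=33: queue=[G,E,H,B,A,D,C] q_used=0 → run G
t=34: queue=[G,E,H,B,A,D,C] q_used=1 → run G
t=35: queue=[E,H,B,A,D,C] q_used=0 → run E
t=36: queue=[E,H,B,A,D,C] q_used=1 → run E
t=37: queue=[H,B,A,D,C] q_used=0 → run H
t=38: queue=[H,B,A,D,C] q_used=1 → run H
t=39: queue=[B,A,D,C] q_used=0 → run B
t=40: queue=[B,A,D,C] q_used=1 → run B
t=41: queue=[A,D,C,B] q_used=0 → run A
t=42: queue=[D,C,B] q_used=0 → run D
t=43: queue=[C,B] q_used=0 → run C
t=44: queue=[C,B] q_used=1 → run C
t=45: queue=[B,C] q_used=0 → run B
t=46: queue=[B,C] q_used=1 → run B
t=47: queue=[C] q_used=0 → run C
t=48: (idle)
t=49: (idle)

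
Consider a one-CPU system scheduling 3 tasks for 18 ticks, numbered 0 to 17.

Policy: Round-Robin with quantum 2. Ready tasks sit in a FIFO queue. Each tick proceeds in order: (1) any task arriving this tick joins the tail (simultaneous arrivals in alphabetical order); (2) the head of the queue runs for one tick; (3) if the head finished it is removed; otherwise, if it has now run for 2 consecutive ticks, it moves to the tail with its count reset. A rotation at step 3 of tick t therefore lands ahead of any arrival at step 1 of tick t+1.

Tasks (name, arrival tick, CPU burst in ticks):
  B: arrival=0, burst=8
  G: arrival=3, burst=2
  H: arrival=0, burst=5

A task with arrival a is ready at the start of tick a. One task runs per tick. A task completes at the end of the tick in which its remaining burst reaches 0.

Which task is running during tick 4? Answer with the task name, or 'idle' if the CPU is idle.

t=0: queue=[B,H] q_used=0 → run B
t=1: queue=[B,H] q_used=1 → run B
t=2: queue=[H,B] q_used=0 → run H
t=3: queue=[H,B,G] q_used=1 → run H
t=4: queue=[B,G,H] q_used=0 → run B
t=5: queue=[B,G,H] q_used=1 → run B
t=6: queue=[G,H,B] q_used=0 → run G
t=7: queue=[G,H,B] q_used=1 → run G
t=8: queue=[H,B] q_used=0 → run H
t=9: queue=[H,B] q_used=1 → run H
t=10: queue=[B,H] q_used=0 → run B
t=11: queue=[B,H] q_used=1 → run B
t=12: queue=[H,B] q_used=0 → run H
t=13: queue=[B] q_used=0 → run B
t=14: queue=[B] q_used=1 → run B
t=15: (idle)
t=16: (idle)
t=17: (idle)

running at tick 4 = B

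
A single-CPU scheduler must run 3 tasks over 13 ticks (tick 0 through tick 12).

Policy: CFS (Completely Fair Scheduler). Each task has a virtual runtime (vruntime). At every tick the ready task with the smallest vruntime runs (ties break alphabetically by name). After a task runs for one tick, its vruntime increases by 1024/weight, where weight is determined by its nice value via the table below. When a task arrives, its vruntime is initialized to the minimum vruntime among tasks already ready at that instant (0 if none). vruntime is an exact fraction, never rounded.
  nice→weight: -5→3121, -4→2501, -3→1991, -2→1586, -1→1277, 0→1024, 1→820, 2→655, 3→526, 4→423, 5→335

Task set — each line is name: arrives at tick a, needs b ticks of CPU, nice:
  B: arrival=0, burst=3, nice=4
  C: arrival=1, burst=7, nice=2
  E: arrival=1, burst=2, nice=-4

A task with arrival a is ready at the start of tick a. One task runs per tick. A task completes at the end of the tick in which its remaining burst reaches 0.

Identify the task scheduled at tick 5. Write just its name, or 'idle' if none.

t=0: vr[B=0] → run B
t=1: vr[B=1024/423 C=1024/423 E=1024/423] → run B
t=2: vr[B=2048/423 C=1024/423 E=1024/423] → run C
t=3: vr[B=2048/423 C=1103872/277065 E=1024/423] → run E
t=4: vr[B=2048/423 C=1103872/277065 E=2994176/1057923] → run E
t=5: vr[B=2048/423 C=1103872/277065] → run C
t=6: vr[B=2048/423 C=1537024/277065] → run B
t=7: vr[C=1537024/277065] → run C
t=8: vr[C=1970176/277065] → run C
t=9: vr[C=2403328/277065] → run C
t=10: vr[C=567296/55413] → run C
t=11: vr[C=3269632/277065] → run C
t=12: (idle)

running at tick 5 = C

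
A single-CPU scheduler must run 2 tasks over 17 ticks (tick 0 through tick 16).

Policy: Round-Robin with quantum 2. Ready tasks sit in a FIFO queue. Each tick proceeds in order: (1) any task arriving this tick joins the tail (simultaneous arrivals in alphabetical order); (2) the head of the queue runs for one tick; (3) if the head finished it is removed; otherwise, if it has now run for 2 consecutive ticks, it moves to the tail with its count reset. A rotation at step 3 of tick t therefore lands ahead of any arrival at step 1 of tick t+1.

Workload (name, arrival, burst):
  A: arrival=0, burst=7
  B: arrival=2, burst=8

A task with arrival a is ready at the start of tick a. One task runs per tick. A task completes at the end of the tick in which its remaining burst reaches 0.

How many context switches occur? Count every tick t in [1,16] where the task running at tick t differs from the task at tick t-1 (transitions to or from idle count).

context switches = 6

t=0: queue=[A] q_used=0 → run A
t=1: queue=[A] q_used=1 → run A
t=2: queue=[A,B] q_used=0 → run A
t=3: queue=[A,B] q_used=1 → run A
t=4: queue=[B,A] q_used=0 → run B
t=5: queue=[B,A] q_used=1 → run B
t=6: queue=[A,B] q_used=0 → run A
t=7: queue=[A,B] q_used=1 → run A
t=8: queue=[B,A] q_used=0 → run B
t=9: queue=[B,A] q_used=1 → run B
t=10: queue=[A,B] q_used=0 → run A
t=11: queue=[B] q_used=0 → run B
t=12: queue=[B] q_used=1 → run B
t=13: queue=[B] q_used=0 → run B
t=14: queue=[B] q_used=1 → run B
t=15: (idle)
t=16: (idle)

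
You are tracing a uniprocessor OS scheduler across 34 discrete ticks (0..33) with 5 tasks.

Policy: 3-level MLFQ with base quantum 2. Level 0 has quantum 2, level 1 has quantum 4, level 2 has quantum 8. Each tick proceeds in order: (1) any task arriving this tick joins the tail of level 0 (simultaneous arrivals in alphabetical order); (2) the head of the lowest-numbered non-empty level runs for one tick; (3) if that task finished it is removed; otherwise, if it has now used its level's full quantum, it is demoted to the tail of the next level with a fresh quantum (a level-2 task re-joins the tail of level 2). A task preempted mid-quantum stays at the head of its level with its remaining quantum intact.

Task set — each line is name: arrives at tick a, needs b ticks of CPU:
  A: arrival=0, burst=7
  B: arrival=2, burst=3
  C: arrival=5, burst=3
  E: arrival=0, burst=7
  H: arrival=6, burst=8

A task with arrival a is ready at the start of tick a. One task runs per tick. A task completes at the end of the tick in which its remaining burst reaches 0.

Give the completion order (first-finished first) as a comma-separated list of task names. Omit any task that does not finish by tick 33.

completion order = B, C, A, E, H

t=0: L0/L1/L2 = AE/-/- → run A
t=1: L0/L1/L2 = AE/-/- → run A
t=2: L0/L1/L2 = EB/A/- → run E
t=3: L0/L1/L2 = EB/A/- → run E
t=4: L0/L1/L2 = B/AE/- → run B
t=5: L0/L1/L2 = BC/AE/- → run B
t=6: L0/L1/L2 = CH/AEB/- → run C
t=7: L0/L1/L2 = CH/AEB/- → run C
t=8: L0/L1/L2 = H/AEBC/- → run H
t=9: L0/L1/L2 = H/AEBC/- → run H
t=10: L0/L1/L2 = -/AEBCH/- → run A
t=11: L0/L1/L2 = -/AEBCH/- → run A
t=12: L0/L1/L2 = -/AEBCH/- → run A
t=13: L0/L1/L2 = -/AEBCH/- → run A
t=14: L0/L1/L2 = -/EBCH/A → run E
t=15: L0/L1/L2 = -/EBCH/A → run E
t=16: L0/L1/L2 = -/EBCH/A → run E
t=17: L0/L1/L2 = -/EBCH/A → run E
t=18: L0/L1/L2 = -/BCH/AE → run B
t=19: L0/L1/L2 = -/CH/AE → run C
t=20: L0/L1/L2 = -/H/AE → run H
t=21: L0/L1/L2 = -/H/AE → run H
t=22: L0/L1/L2 = -/H/AE → run H
t=23: L0/L1/L2 = -/H/AE → run H
t=24: L0/L1/L2 = -/-/AEH → run A
t=25: L0/L1/L2 = -/-/EH → run E
t=26: L0/L1/L2 = -/-/H → run H
t=27: L0/L1/L2 = -/-/H → run H
t=28: (idle)
t=29: (idle)
t=30: (idle)
t=31: (idle)
t=32: (idle)
t=33: (idle)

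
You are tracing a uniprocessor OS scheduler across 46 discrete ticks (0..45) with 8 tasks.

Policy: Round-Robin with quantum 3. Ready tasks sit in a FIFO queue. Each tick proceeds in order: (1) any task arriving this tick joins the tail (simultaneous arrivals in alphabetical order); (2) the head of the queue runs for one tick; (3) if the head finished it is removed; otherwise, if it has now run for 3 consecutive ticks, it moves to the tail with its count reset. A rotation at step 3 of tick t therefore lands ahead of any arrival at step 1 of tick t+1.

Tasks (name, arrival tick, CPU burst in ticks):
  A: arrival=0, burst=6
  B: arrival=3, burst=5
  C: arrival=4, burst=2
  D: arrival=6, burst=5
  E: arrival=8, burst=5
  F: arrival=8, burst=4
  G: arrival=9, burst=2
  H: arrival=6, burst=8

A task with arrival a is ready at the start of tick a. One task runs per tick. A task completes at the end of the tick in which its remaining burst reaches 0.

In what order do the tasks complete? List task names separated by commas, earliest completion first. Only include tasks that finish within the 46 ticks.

completion order = A, C, B, G, D, E, F, H

t=0: queue=[A] q_used=0 → run A
t=1: queue=[A] q_used=1 → run A
t=2: queue=[A] q_used=2 → run A
t=3: queue=[A,B] q_used=0 → run A
t=4: queue=[A,B,C] q_used=1 → run A
t=5: queue=[A,B,C] q_used=2 → run A
t=6: queue=[B,C,D,H] q_used=0 → run B
t=7: queue=[B,C,D,H] q_used=1 → run B
t=8: queue=[B,C,D,H,E,F] q_used=2 → run B
t=9: queue=[C,D,H,E,F,B,G] q_used=0 → run C
t=10: queue=[C,D,H,E,F,B,G] q_used=1 → run C
t=11: queue=[D,H,E,F,B,G] q_used=0 → run D
t=12: queue=[D,H,E,F,B,G] q_used=1 → run D
t=13: queue=[D,H,E,F,B,G] q_used=2 → run D
t=14: queue=[H,E,F,B,G,D] q_used=0 → run H
t=15: queue=[H,E,F,B,G,D] q_used=1 → run H
t=16: queue=[H,E,F,B,G,D] q_used=2 → run H
t=17: queue=[E,F,B,G,D,H] q_used=0 → run E
t=18: queue=[E,F,B,G,D,H] q_used=1 → run E
t=19: queue=[E,F,B,G,D,H] q_used=2 → run E
t=20: queue=[F,B,G,D,H,E] q_used=0 → run F
t=21: queue=[F,B,G,D,H,E] q_used=1 → run F
t=22: queue=[F,B,G,D,H,E] q_used=2 → run F
t=23: queue=[B,G,D,H,E,F] q_used=0 → run B
t=24: queue=[B,G,D,H,E,F] q_used=1 → run B
t=25: queue=[G,D,H,E,F] q_used=0 → run G
t=26: queue=[G,D,H,E,F] q_used=1 → run G
t=27: queue=[D,H,E,F] q_used=0 → run D
t=28: queue=[D,H,E,F] q_used=1 → run D
t=29: queue=[H,E,F] q_used=0 → run H
t=30: queue=[H,E,F] q_used=1 → run H
t=31: queue=[H,E,F] q_used=2 → run H
t=32: queue=[E,F,H] q_used=0 → run E
t=33: queue=[E,F,H] q_used=1 → run E
t=34: queue=[F,H] q_used=0 → run F
t=35: queue=[H] q_used=0 → run H
t=36: queue=[H] q_used=1 → run H
t=37: (idle)
t=38: (idle)
t=39: (idle)
t=40: (idle)
t=41: (idle)
t=42: (idle)
t=43: (idle)
t=44: (idle)
t=45: (idle)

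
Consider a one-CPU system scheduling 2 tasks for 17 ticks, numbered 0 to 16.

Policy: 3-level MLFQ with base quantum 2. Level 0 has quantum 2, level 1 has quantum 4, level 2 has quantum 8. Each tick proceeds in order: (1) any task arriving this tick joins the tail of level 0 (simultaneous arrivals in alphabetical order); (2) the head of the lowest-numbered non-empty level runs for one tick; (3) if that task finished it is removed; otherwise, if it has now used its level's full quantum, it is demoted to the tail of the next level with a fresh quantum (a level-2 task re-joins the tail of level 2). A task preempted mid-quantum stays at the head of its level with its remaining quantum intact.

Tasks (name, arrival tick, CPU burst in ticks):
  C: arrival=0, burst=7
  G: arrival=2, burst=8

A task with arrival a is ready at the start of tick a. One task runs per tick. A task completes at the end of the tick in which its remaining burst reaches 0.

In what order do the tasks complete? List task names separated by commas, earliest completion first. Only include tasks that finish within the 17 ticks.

completion order = C, G

t=0: L0/L1/L2 = C/-/- → run C
t=1: L0/L1/L2 = C/-/- → run C
t=2: L0/L1/L2 = G/C/- → run G
t=3: L0/L1/L2 = G/C/- → run G
t=4: L0/L1/L2 = -/CG/- → run C
t=5: L0/L1/L2 = -/CG/- → run C
t=6: L0/L1/L2 = -/CG/- → run C
t=7: L0/L1/L2 = -/CG/- → run C
t=8: L0/L1/L2 = -/G/C → run G
t=9: L0/L1/L2 = -/G/C → run G
t=10: L0/L1/L2 = -/G/C → run G
t=11: L0/L1/L2 = -/G/C → run G
t=12: L0/L1/L2 = -/-/CG → run C
t=13: L0/L1/L2 = -/-/G → run G
t=14: L0/L1/L2 = -/-/G → run G
t=15: (idle)
t=16: (idle)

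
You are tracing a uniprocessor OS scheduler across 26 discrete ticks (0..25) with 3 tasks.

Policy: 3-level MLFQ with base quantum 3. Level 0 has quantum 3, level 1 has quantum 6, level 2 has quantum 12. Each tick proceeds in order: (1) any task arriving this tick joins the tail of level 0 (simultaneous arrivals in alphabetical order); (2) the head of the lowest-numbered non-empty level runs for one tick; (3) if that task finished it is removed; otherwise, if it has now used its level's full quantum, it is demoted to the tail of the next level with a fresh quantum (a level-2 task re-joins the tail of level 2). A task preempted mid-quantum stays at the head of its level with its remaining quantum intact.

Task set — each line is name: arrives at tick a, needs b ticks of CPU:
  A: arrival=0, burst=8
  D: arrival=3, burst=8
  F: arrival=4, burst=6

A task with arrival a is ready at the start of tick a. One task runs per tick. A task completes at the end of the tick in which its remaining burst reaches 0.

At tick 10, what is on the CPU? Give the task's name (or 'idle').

t=0: L0/L1/L2 = A/-/- → run A
t=1: L0/L1/L2 = A/-/- → run A
t=2: L0/L1/L2 = A/-/- → run A
t=3: L0/L1/L2 = D/A/- → run D
t=4: L0/L1/L2 = DF/A/- → run D
t=5: L0/L1/L2 = DF/A/- → run D
t=6: L0/L1/L2 = F/AD/- → run F
t=7: L0/L1/L2 = F/AD/- → run F
t=8: L0/L1/L2 = F/AD/- → run F
t=9: L0/L1/L2 = -/ADF/- → run A
t=10: L0/L1/L2 = -/ADF/- → run A
t=11: L0/L1/L2 = -/ADF/- → run A
t=12: L0/L1/L2 = -/ADF/- → run A
t=13: L0/L1/L2 = -/ADF/- → run A
t=14: L0/L1/L2 = -/DF/- → run D
t=15: L0/L1/L2 = -/DF/- → run D
t=16: L0/L1/L2 = -/DF/- → run D
t=17: L0/L1/L2 = -/DF/- → run D
t=18: L0/L1/L2 = -/DF/- → run D
t=19: L0/L1/L2 = -/F/- → run F
t=20: L0/L1/L2 = -/F/- → run F
t=21: L0/L1/L2 = -/F/- → run F
t=22: (idle)
t=23: (idle)
t=24: (idle)
t=25: (idle)

running at tick 10 = A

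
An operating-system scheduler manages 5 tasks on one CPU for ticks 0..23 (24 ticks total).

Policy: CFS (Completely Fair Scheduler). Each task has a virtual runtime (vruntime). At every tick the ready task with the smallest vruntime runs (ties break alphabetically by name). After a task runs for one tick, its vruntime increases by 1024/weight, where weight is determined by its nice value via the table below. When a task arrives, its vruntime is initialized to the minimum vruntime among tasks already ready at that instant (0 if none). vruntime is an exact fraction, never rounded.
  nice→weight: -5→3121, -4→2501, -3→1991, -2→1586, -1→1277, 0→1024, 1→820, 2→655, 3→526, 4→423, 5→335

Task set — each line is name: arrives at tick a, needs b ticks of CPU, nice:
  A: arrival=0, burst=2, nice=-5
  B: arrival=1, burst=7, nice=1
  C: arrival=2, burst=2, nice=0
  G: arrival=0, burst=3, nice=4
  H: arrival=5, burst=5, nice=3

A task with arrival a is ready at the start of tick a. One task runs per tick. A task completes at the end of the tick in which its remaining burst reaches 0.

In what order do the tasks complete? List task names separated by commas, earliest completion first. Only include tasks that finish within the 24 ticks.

completion order = A, C, G, B, H

t=0: vr[A=0 G=0] → run A
t=1: vr[A=1024/3121 B=0 G=0] → run B
t=2: vr[A=1024/3121 B=256/205 C=0 G=0] → run C
t=3: vr[A=1024/3121 B=256/205 C=1 G=0] → run G
t=4: vr[A=1024/3121 B=256/205 C=1 G=1024/423] → run A
t=5: vr[B=256/205 C=1 G=1024/423 H=1] → run C
t=6: vr[B=256/205 G=1024/423 H=1] → run H
t=7: vr[B=256/205 G=1024/423 H=775/263] → run B
t=8: vr[B=512/205 G=1024/423 H=775/263] → run G
t=9: vr[B=512/205 G=2048/423 H=775/263] → run B
t=10: vr[B=768/205 G=2048/423 H=775/263] → run H
t=11: vr[B=768/205 G=2048/423 H=1287/263] → run B
t=12: vr[B=1024/205 G=2048/423 H=1287/263] → run G
t=13: vr[B=1024/205 H=1287/263] → run H
t=14: vr[B=1024/205 H=1799/263] → run B
t=15: vr[B=256/41 H=1799/263] → run B
t=16: vr[B=1536/205 H=1799/263] → run H
t=17: vr[B=1536/205 H=2311/263] → run B
t=18: vr[H=2311/263] → run H
t=19: (idle)
t=20: (idle)
t=21: (idle)
t=22: (idle)
t=23: (idle)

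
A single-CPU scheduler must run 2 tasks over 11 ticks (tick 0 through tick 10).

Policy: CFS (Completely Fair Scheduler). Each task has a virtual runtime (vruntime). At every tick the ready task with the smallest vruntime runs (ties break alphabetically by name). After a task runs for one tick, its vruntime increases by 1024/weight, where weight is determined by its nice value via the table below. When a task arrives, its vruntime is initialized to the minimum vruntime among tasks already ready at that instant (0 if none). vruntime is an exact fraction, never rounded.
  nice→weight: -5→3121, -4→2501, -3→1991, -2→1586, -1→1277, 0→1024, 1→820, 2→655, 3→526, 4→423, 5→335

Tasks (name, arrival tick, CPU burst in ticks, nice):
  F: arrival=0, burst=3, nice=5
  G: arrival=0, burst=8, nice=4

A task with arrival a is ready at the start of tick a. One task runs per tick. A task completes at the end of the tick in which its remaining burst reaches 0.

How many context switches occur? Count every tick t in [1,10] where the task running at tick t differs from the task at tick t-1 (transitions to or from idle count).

t=0: vr[F=0 G=0] → run F
t=1: vr[F=1024/335 G=0] → run G
t=2: vr[F=1024/335 G=1024/423] → run G
t=3: vr[F=1024/335 G=2048/423] → run F
t=4: vr[F=2048/335 G=2048/423] → run G
t=5: vr[F=2048/335 G=1024/141] → run F
t=6: vr[G=1024/141] → run G
t=7: vr[G=4096/423] → run G
t=8: vr[G=5120/423] → run G
t=9: vr[G=2048/141] → run G
t=10: vr[G=7168/423] → run G

context switches = 5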